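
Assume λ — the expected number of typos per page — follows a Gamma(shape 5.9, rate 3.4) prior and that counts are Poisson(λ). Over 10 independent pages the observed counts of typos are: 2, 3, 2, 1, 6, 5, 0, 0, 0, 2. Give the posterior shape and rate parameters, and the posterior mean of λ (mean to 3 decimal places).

Total count ∑xᵢ = 21 over n = 10 pages.
Gamma is conjugate to the Poisson likelihood: posterior is Gamma(shape = 5.9+21 = 26.9, rate = 3.4+10 = 13.4).
E[λ | data] = 26.9/13.4 = 2.007.

Posterior: Gamma(shape=26.9, rate=13.4); mean ≈ 2.007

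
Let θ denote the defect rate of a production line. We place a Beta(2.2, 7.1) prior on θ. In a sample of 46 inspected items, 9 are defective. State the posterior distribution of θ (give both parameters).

Observing 9 successes and 37 failures updates Beta(2.2, 7.1) by adding the success and failure counts to the two shape parameters: α = 2.2+9 = 11.2, β = 7.1+37 = 44.1.

Posterior: Beta(11.2, 44.1)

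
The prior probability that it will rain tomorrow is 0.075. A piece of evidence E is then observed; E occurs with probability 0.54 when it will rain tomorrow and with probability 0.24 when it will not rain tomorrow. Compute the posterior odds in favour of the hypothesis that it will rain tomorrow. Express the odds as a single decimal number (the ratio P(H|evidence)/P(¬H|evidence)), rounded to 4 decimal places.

Prior odds = 0.075/(1−0.075) = 0.081081. In log-odds, ln(0.081081) = -2.5123.
Add log likelihood ratio: ln(2.2500) = 0.81093.
Posterior log-odds = -1.7014, so posterior odds = exp(-1.7014) = 0.18243.

Posterior odds ≈ 0.1824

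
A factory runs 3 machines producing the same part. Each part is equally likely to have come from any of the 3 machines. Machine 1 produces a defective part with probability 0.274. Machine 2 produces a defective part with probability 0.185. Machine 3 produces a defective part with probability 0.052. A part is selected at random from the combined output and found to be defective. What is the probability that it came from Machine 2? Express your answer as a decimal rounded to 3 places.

P(defective|M1) = 0.274; P(defective|M2) = 0.185; P(defective|M3) = 0.052.
Prior × likelihood for each source: 0.333333·0.274=0.09133, 0.333333·0.185=0.06167, 0.333333·0.052=0.01733. Summing gives P(defective) = 0.17033.
P(Machine 2 | defective) = 0.06167 / 0.17033 = 0.362.

Posterior probability ≈ 0.362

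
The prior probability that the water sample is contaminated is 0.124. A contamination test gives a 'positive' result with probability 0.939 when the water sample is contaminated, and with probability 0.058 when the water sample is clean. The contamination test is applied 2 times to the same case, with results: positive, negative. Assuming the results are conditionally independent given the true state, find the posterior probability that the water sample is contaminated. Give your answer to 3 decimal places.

Let H be the event that the water sample is contaminated; start with P(H) = 0.124. P('positive'|H) = 0.939, P('positive'|¬H) = 0.058.
Update on result 1 ('positive'): P(H) ← 0.939·0.1240 / (0.939·0.1240 + 0.058·0.8760) = 0.11644/0.16724 = 0.6962.
Update on result 2 ('negative'): P(H) ← 0.061·0.6962 / (0.061·0.6962 + 0.942·0.3038) = 0.042468/0.32864 = 0.1292.

Posterior P(H) ≈ 0.129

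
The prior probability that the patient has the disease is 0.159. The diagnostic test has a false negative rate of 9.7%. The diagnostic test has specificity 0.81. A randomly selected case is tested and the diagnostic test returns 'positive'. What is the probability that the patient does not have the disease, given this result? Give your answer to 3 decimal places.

Let H be the event that the patient has the disease. P(H) = 0.159, so P(¬H) = 0.841. With E the 'positive' result, P(E|H) = 0.903 and P(E|¬H) = 0.19.
P(E) = 0.903·0.159 + 0.19·0.841 = 0.14358 + 0.15979 = 0.30337.
By Bayes' theorem, P(H|E) = 0.14358 / 0.30337 = 0.473. Hence P(¬H|E) = 1 − 0.473 = 0.527.

P(¬H | E) ≈ 0.527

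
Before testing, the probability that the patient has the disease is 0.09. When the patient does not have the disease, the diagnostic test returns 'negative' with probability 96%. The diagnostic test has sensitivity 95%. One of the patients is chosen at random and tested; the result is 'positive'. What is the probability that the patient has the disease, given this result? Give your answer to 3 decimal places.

P(H | E) ≈ 0.701

Write H for 'the patient has the disease'. Prior odds H:¬H = 0.09/0.91 = 0.098901. For the 'positive' outcome, the likelihood ratio is 0.95/0.04 = 23.750.
Posterior odds = 0.098901 × 23.750 = 2.3489, so P(H|E) = 2.3489/(1+2.3489) = 0.701.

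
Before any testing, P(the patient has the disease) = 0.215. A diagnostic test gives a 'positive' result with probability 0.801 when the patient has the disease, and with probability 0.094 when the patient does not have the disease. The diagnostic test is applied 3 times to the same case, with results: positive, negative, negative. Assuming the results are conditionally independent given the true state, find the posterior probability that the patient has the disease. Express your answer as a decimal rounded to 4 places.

Posterior P(H) ≈ 0.1012

With H the event that the patient has the disease, the joint likelihood of the observed sequence is P(data|H) = 0.801·0.199·0.199 = 0.031720 and P(data|¬H) = 0.094·0.906·0.906 = 0.077159.
Bayes: P(H|data) = 0.215·0.031720 / (0.215·0.031720 + 0.785·0.077159) = 0.0068199/0.067389 = 0.1012.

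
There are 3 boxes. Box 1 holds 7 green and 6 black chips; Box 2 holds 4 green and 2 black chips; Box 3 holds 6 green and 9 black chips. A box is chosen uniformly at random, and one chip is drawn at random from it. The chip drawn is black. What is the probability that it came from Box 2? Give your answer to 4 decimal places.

P(black|Box 1) = 0.4615; P(black|Box 2) = 0.3333; P(black|Box 3) = 0.6.
Prior × likelihood for each source: 0.333333·0.4615=0.1538, 0.333333·0.3333=0.1111, 0.333333·0.6=0.2000. Summing gives P(black) = 0.46496.
P(Box 2 | black) = 0.1111 / 0.46496 = 0.2390.

Posterior probability ≈ 0.2390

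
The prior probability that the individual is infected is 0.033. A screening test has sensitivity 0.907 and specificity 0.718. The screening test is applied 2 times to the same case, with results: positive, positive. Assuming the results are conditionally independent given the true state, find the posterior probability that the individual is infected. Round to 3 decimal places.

Let H be the event that the individual is infected; start with P(H) = 0.033. P('positive'|H) = 0.907, P('positive'|¬H) = 0.282.
Update on result 1 ('positive'): P(H) ← 0.907·0.0330 / (0.907·0.0330 + 0.282·0.9670) = 0.029931/0.30262 = 0.0989.
Update on result 2 ('positive'): P(H) ← 0.907·0.0989 / (0.907·0.0989 + 0.282·0.9011) = 0.089706/0.34382 = 0.2609.

Posterior P(H) ≈ 0.261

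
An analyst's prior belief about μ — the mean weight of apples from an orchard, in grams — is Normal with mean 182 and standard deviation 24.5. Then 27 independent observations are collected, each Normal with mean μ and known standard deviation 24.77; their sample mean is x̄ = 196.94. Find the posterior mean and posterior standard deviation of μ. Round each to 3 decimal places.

Posterior mean ≈ 196.395; posterior SD ≈ 4.679

With known σ, the Normal prior is conjugate. Weight on the data is w = (n/σ²)/(n/σ² + 1/τ₀²) = 0.0440060/(0.0440060+0.00166597) = 0.96352.
Posterior mean = w·x̄ + (1−w)·μ₀ = 0.96352·196.94 + 0.036477·182 = 196.395. Posterior variance = 1/(0.0440060+0.00166597) = 21.8953, so SD = 4.679.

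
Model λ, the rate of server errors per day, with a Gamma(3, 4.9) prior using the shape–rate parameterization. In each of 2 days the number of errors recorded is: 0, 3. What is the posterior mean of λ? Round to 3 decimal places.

Posterior mean ≈ 0.870

Total count ∑xᵢ = 3 over n = 2 days.
Gamma is conjugate to the Poisson likelihood: posterior is Gamma(shape = 3+3 = 6, rate = 4.9+2 = 6.9).
Posterior mean = shape/rate = 6/6.9 = 0.870.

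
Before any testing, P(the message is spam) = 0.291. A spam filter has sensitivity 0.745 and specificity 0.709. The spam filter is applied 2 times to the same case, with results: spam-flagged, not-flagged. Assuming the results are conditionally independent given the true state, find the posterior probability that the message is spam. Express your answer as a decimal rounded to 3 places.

With H the event that the message is spam, the joint likelihood of the observed sequence is P(data|H) = 0.745·0.255 = 0.18998 and P(data|¬H) = 0.291·0.709 = 0.20632.
Bayes: P(H|data) = 0.291·0.18998 / (0.291·0.18998 + 0.709·0.20632) = 0.055283/0.20156 = 0.2743.

Posterior P(H) ≈ 0.274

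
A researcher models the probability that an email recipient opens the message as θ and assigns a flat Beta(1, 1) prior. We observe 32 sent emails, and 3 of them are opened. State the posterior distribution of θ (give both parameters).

The binomial likelihood is conjugate to the Beta prior: with 3 successes and 29 failures, the posterior is Beta(1+3, 1+29) = Beta(4, 30).

Posterior: Beta(4, 30)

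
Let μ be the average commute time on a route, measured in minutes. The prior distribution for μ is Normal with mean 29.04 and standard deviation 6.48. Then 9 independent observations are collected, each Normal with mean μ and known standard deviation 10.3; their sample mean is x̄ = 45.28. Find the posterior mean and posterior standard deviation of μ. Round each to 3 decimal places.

Posterior mean ≈ 41.720; posterior SD ≈ 3.034

Prior precision 1/τ₀² = 1/6.48² = 0.0238150; data precision n/σ² = 9/10.3² = 0.0848336.
Posterior precision = 0.0238150 + 0.0848336 = 0.108649, giving posterior SD = 1/√0.108649 = 3.034.
Posterior mean = (0.0238150·29.04 + 0.0848336·45.28) / 0.108649 = 41.720.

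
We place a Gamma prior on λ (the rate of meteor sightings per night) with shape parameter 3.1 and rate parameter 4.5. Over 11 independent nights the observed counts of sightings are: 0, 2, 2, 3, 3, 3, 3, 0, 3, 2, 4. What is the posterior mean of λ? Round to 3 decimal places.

Posterior mean ≈ 1.813

Total count ∑xᵢ = 25 over n = 11 nights.
Gamma is conjugate to the Poisson likelihood: posterior is Gamma(shape = 3.1+25 = 28.1, rate = 4.5+11 = 15.5).
E[λ | data] = 28.1/15.5 = 1.813.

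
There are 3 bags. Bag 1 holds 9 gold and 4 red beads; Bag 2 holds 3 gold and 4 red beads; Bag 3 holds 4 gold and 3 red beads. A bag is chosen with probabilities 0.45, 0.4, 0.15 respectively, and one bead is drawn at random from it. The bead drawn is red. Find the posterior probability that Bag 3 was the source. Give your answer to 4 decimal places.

P(red|Bag 1) = 0.3077; P(red|Bag 2) = 0.5714; P(red|Bag 3) = 0.4286.
Prior × likelihood for each source: 0.45·0.3077=0.1385, 0.4·0.5714=0.2286, 0.15·0.4286=0.06429. Summing gives P(red) = 0.43132.
P(Bag 3 | red) = 0.06429 / 0.43132 = 0.1490.

Posterior probability ≈ 0.1490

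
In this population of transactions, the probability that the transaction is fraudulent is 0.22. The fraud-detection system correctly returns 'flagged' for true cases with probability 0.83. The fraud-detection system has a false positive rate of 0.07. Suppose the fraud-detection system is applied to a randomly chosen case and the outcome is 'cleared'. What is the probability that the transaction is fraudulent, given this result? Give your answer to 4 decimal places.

P(H | E) ≈ 0.0490

Write H for 'the transaction is fraudulent'. Prior odds H:¬H = 0.22/0.78 = 0.28205. For the 'cleared' outcome, the likelihood ratio is 0.17/0.93 = 0.18280.
Posterior odds = 0.28205 × 0.18280 = 0.051558, so P(H|E) = 0.051558/(1+0.051558) = 0.0490.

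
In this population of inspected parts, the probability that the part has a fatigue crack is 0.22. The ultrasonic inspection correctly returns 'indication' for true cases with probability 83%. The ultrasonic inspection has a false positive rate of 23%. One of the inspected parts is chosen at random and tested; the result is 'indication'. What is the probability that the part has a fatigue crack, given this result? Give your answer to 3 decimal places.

P(H | E) ≈ 0.504

Write H for 'the part has a fatigue crack'. Prior odds H:¬H = 0.22/0.78 = 0.28205. For the 'indication' outcome, the likelihood ratio is 0.83/0.23 = 3.6087.
Posterior odds = 0.28205 × 3.6087 = 1.0178, so P(H|E) = 1.0178/(1+1.0178) = 0.504.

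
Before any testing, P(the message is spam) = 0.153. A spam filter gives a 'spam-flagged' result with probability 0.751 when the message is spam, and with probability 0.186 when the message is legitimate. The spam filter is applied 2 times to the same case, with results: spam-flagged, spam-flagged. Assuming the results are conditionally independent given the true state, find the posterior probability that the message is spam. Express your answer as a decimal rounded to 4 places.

With H the event that the message is spam, the joint likelihood of the observed sequence is P(data|H) = 0.751·0.751 = 0.56400 and P(data|¬H) = 0.186·0.186 = 0.034596.
Bayes: P(H|data) = 0.153·0.56400 / (0.153·0.56400 + 0.847·0.034596) = 0.086292/0.11559 = 0.7465.

Posterior P(H) ≈ 0.7465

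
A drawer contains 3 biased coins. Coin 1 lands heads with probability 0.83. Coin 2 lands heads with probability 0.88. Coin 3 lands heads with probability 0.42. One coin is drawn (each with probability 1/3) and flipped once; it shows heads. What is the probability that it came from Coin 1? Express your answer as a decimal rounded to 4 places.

P(heads|C1) = 0.83; P(heads|C2) = 0.88; P(heads|C3) = 0.42.
Prior × likelihood for each source: 0.333333·0.83=0.2767, 0.333333·0.88=0.2933, 0.333333·0.42=0.1400. Summing gives P(heads) = 0.71000.
P(Coin 1 | heads) = 0.2767 / 0.71000 = 0.3897.

Posterior probability ≈ 0.3897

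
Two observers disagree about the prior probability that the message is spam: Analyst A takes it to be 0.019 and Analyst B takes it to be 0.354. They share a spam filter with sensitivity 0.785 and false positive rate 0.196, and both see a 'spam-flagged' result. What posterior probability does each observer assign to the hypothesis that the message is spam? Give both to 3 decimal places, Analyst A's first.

P('+'|H) = 0.785, P('+'|¬H) = 0.196.
Analyst A: numerator 0.785·0.019 = 0.014915; evidence = 0.014915+0.196·0.981 = 0.20719; posterior = 0.072.
Analyst B: numerator 0.785·0.354 = 0.27789; evidence = 0.27789+0.196·0.646 = 0.40451; posterior = 0.687.

Analyst A: 0.072; Analyst B: 0.687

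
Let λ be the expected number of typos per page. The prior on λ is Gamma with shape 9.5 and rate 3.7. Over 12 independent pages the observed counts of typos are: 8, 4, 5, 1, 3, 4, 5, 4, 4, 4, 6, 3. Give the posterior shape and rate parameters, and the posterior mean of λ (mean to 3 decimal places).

Total count ∑xᵢ = 51 over n = 12 pages.
Gamma is conjugate to the Poisson likelihood: posterior is Gamma(shape = 9.5+51 = 60.5, rate = 3.7+12 = 15.7).
E[λ | data] = 60.5/15.7 = 3.854.

Posterior: Gamma(shape=60.5, rate=15.7); mean ≈ 3.854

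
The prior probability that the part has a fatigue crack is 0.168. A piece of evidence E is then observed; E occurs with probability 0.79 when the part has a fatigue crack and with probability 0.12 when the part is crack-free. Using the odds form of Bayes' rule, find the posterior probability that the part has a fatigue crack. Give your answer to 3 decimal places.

Prior odds = 0.168/(1−0.168) = 0.20192. In log-odds, ln(0.20192) = -1.5999.
Add log likelihood ratio: ln(6.5833) = 1.8845.
Posterior log-odds = 0.28467, so posterior odds = exp(0.28467) = 1.3293. Converting, P(H|E) = 1.3293/2.3293 = 0.571.

Posterior probability ≈ 0.571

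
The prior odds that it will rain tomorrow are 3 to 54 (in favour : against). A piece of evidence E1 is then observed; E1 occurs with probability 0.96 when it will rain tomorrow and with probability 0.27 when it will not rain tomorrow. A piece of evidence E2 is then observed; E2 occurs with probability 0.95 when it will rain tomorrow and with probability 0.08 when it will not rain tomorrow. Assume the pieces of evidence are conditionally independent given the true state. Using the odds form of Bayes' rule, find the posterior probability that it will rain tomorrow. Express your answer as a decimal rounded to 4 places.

Posterior probability ≈ 0.7011

Prior odds = 3/54 = 0.055556.
Likelihood ratio for E1 = 0.96/0.27 = 3.5556.
Likelihood ratio for E2 = 0.95/0.08 = 11.875.
Posterior odds = prior odds × LR₁ × LR₂ = 2.3457.
Posterior probability = odds/(1+odds) = 2.3457/3.3457 = 0.7011.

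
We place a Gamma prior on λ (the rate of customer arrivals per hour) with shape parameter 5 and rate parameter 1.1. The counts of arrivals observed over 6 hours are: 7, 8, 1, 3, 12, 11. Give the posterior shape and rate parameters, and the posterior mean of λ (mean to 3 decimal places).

Posterior: Gamma(shape=47, rate=7.1); mean ≈ 6.620

Total count ∑xᵢ = 42 over n = 6 hours.
Gamma is conjugate to the Poisson likelihood: posterior is Gamma(shape = 5+42 = 47, rate = 1.1+6 = 7.1).
Posterior mean = shape/rate = 47/7.1 = 6.620.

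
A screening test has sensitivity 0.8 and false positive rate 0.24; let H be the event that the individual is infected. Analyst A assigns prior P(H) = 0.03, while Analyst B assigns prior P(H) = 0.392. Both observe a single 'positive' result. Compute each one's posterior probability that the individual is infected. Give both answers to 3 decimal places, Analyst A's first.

The likelihood ratio for a 'positive' result is 0.8/0.24 = 3.3333.
Analyst A: prior odds 0.03/0.97 = 0.030928; posterior odds 0.10309; posterior probability 0.093.
Analyst B: prior odds 0.392/0.608 = 0.64474; posterior odds 2.1491; posterior probability 0.682.

Analyst A: 0.093; Analyst B: 0.682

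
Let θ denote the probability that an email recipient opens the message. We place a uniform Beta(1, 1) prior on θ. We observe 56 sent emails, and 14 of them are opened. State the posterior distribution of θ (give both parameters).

Observing 14 successes and 42 failures updates Beta(1, 1) by adding the success and failure counts to the two shape parameters: α = 1+14 = 15, β = 1+42 = 43.

Posterior: Beta(15, 43)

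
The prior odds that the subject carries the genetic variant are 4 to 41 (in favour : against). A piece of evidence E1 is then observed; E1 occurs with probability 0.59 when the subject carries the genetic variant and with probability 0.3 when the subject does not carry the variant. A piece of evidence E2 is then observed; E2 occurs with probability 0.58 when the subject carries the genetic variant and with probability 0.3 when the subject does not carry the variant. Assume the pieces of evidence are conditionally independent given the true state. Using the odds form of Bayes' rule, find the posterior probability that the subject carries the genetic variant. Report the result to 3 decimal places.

Posterior probability ≈ 0.271

Prior odds = 4/41 = 0.097561. In log-odds, ln(0.097561) = -2.3273.
Add log likelihood ratios: ln(1.9667) + ln(1.9333) = 1.3356.
Posterior log-odds = -0.99169, so posterior odds = exp(-0.99169) = 0.37095. Converting, P(H|E) = 0.37095/1.3709 = 0.271.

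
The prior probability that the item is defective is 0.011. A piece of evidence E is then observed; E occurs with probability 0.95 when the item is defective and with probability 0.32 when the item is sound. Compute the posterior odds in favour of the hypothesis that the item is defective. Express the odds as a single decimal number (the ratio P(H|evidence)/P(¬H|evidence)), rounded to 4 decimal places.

Prior odds = 0.011/(1−0.011) = 0.011122. In log-odds, ln(0.011122) = -4.4988.
Add log likelihood ratio: ln(2.9688) = 1.0881.
Posterior log-odds = -3.4107, so posterior odds = exp(-3.4107) = 0.033019.

Posterior odds ≈ 0.0330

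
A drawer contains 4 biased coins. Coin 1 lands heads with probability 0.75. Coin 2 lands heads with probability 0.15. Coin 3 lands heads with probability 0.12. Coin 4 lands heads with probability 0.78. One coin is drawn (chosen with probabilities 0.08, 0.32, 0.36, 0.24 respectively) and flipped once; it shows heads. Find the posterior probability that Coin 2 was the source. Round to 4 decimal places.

P(heads|C1) = 0.75; P(heads|C2) = 0.15; P(heads|C3) = 0.12; P(heads|C4) = 0.78.
Prior × likelihood for each source: 0.08·0.75=0.06000, 0.32·0.15=0.04800, 0.36·0.12=0.04320, 0.24·0.78=0.1872. Summing gives P(heads) = 0.33840.
P(Coin 2 | heads) = 0.04800 / 0.33840 = 0.1418.

Posterior probability ≈ 0.1418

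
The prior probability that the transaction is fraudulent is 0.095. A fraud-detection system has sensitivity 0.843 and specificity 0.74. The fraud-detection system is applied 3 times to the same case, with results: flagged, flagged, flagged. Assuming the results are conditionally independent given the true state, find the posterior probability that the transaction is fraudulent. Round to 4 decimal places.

With H the event that the transaction is fraudulent, the joint likelihood of the observed sequence is P(data|H) = 0.843·0.843·0.843 = 0.59908 and P(data|¬H) = 0.26·0.26·0.26 = 0.017576.
Bayes: P(H|data) = 0.095·0.59908 / (0.095·0.59908 + 0.905·0.017576) = 0.056912/0.072819 = 0.7816.

Posterior P(H) ≈ 0.7816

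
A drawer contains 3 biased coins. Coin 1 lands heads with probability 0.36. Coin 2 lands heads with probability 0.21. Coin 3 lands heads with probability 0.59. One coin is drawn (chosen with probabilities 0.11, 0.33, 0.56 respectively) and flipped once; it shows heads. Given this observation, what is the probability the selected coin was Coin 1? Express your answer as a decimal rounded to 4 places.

Posterior probability ≈ 0.0901

P(heads|C1) = 0.36; P(heads|C2) = 0.21; P(heads|C3) = 0.59.
Prior × likelihood for each source: 0.11·0.36=0.03960, 0.33·0.21=0.06930, 0.56·0.59=0.3304. Summing gives P(heads) = 0.43930.
P(Coin 1 | heads) = 0.03960 / 0.43930 = 0.0901.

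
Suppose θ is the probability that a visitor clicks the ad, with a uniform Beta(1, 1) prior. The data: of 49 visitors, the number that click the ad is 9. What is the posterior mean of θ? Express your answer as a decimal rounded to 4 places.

The binomial likelihood is conjugate to the Beta prior: with 9 successes and 40 failures, the posterior is Beta(1+9, 1+40) = Beta(10, 41).
Posterior mean = α/(α+β) = 10/51 = 0.1961.

Posterior mean ≈ 0.1961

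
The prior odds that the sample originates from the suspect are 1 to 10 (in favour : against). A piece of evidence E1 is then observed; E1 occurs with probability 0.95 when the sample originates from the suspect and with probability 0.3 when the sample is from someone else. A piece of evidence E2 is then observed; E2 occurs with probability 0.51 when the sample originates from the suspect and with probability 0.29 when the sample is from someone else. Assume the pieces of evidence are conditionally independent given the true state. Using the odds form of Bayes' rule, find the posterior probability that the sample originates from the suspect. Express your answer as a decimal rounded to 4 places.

Prior odds = 1/10 = 0.10000.
Likelihood ratio for E1 = 0.95/0.3 = 3.1667.
Likelihood ratio for E2 = 0.51/0.29 = 1.7586.
Posterior odds = prior odds × LR₁ × LR₂ = 0.55690.
Posterior probability = odds/(1+odds) = 0.55690/1.5569 = 0.3577.

Posterior probability ≈ 0.3577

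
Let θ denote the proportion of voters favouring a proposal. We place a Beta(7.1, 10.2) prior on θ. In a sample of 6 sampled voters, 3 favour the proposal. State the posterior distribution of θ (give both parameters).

Posterior: Beta(10.1, 13.2)

The binomial likelihood is conjugate to the Beta prior: with 3 successes and 3 failures, the posterior is Beta(7.1+3, 10.2+3) = Beta(10.1, 13.2).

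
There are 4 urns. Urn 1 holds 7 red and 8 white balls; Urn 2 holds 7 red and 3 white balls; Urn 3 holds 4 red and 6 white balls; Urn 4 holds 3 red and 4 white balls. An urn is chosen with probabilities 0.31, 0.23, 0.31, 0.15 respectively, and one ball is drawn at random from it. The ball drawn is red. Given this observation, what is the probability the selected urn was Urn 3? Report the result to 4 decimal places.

Posterior probability ≈ 0.2510

P(red|Urn 1) = 0.4667; P(red|Urn 2) = 0.7; P(red|Urn 3) = 0.4; P(red|Urn 4) = 0.4286.
Prior × likelihood for each source: 0.31·0.4667=0.1447, 0.23·0.7=0.1610, 0.31·0.4=0.1240, 0.15·0.4286=0.06429. Summing gives P(red) = 0.49395.
P(Urn 3 | red) = 0.1240 / 0.49395 = 0.2510.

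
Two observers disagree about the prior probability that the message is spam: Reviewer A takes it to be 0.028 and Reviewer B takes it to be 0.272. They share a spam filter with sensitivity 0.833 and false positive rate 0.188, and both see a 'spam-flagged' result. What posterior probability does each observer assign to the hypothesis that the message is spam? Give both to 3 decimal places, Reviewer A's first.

Reviewer A: 0.113; Reviewer B: 0.623

P('+'|H) = 0.833, P('+'|¬H) = 0.188.
Reviewer A: numerator 0.833·0.028 = 0.023324; evidence = 0.023324+0.188·0.972 = 0.20606; posterior = 0.113.
Reviewer B: numerator 0.833·0.272 = 0.22658; evidence = 0.22658+0.188·0.728 = 0.36344; posterior = 0.623.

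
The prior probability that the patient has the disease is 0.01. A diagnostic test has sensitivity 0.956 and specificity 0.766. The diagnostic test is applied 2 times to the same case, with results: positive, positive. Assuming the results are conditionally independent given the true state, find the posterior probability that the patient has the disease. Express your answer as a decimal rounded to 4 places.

Let H be the event that the patient has the disease; start with P(H) = 0.01. P('positive'|H) = 0.956, P('positive'|¬H) = 0.234.
Update on result 1 ('positive'): P(H) ← 0.956·0.0100 / (0.956·0.0100 + 0.234·0.9900) = 0.0095600/0.24122 = 0.0396.
Update on result 2 ('positive'): P(H) ← 0.956·0.0396 / (0.956·0.0396 + 0.234·0.9604) = 0.037888/0.26261 = 0.1443.

Posterior P(H) ≈ 0.1443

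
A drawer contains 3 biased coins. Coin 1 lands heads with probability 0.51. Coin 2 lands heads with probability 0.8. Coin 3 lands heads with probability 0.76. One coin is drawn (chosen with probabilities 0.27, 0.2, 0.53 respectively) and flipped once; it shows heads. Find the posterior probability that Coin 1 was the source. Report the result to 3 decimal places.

P(heads|C1) = 0.51; P(heads|C2) = 0.8; P(heads|C3) = 0.76.
Prior × likelihood for each source: 0.27·0.51=0.1377, 0.2·0.8=0.1600, 0.53·0.76=0.4028. Summing gives P(heads) = 0.70050.
P(Coin 1 | heads) = 0.1377 / 0.70050 = 0.197.

Posterior probability ≈ 0.197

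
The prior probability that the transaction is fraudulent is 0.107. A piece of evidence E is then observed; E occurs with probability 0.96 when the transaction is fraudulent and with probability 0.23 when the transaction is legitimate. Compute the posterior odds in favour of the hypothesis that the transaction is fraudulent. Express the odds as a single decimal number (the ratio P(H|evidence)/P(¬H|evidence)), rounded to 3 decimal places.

Prior odds = 0.107/(1−0.107) = 0.11982.
Likelihood ratio for E = 0.96/0.23 = 4.1739.
Posterior odds = prior odds × LR = 0.50012.

Posterior odds ≈ 0.500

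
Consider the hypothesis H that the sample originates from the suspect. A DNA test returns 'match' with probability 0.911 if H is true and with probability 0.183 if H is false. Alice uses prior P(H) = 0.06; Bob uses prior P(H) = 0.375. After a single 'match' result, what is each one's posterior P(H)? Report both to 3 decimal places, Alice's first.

P('+'|H) = 0.911, P('+'|¬H) = 0.183.
Alice: numerator 0.911·0.06 = 0.054660; evidence = 0.054660+0.183·0.94 = 0.22668; posterior = 0.241.
Bob: numerator 0.911·0.375 = 0.34163; evidence = 0.34163+0.183·0.625 = 0.45600; posterior = 0.749.

Alice: 0.241; Bob: 0.749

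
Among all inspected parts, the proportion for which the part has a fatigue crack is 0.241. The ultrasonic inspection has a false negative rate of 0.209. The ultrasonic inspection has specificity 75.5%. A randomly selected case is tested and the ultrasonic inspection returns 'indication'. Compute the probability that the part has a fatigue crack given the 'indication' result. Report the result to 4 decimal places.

Let H be the event that the part has a fatigue crack. P(H) = 0.241, so P(¬H) = 0.759. With E the 'indication' result, P(E|H) = 0.791 and P(E|¬H) = 0.245.
P(E) = 0.791·0.241 + 0.245·0.759 = 0.19063 + 0.18596 = 0.37659.
By Bayes' theorem, P(H|E) = 0.19063 / 0.37659 = 0.5062.

P(H | E) ≈ 0.5062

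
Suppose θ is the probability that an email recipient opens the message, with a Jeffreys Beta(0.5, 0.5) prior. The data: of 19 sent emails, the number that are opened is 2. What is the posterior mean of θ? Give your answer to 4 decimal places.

The binomial likelihood is conjugate to the Beta prior: with 2 successes and 17 failures, the posterior is Beta(0.5+2, 0.5+17) = Beta(2.5, 17.5).
E[θ | data] = 2.5/(2.5+17.5) = 0.1250.

Posterior mean ≈ 0.1250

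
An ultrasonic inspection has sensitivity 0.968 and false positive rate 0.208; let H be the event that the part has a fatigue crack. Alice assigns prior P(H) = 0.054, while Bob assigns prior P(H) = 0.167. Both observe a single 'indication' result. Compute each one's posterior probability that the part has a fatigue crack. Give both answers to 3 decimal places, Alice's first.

The likelihood ratio for an 'indication' result is 0.968/0.208 = 4.6538.
Alice: prior odds 0.054/0.946 = 0.057082; posterior odds 0.26565; posterior probability 0.210.
Bob: prior odds 0.167/0.833 = 0.20048; posterior odds 0.93300; posterior probability 0.483.

Alice: 0.210; Bob: 0.483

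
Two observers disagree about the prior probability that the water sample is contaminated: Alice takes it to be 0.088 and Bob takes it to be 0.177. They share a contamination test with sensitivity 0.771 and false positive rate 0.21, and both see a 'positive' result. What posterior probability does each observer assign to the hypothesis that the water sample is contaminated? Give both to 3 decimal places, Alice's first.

P('+'|H) = 0.771, P('+'|¬H) = 0.21.
Alice: numerator 0.771·0.088 = 0.067848; evidence = 0.067848+0.21·0.912 = 0.25937; posterior = 0.262.
Bob: numerator 0.771·0.177 = 0.13647; evidence = 0.13647+0.21·0.823 = 0.30930; posterior = 0.441.

Alice: 0.262; Bob: 0.441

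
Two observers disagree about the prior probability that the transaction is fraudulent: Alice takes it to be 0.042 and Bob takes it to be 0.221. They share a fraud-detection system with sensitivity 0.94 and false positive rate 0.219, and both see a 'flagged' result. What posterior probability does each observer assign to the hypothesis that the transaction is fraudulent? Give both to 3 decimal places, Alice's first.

The likelihood ratio for a 'flagged' result is 0.94/0.219 = 4.2922.
Alice: prior odds 0.042/0.958 = 0.043841; posterior odds 0.18818; posterior probability 0.158.
Bob: prior odds 0.221/0.779 = 0.28370; posterior odds 1.2177; posterior probability 0.549.

Alice: 0.158; Bob: 0.549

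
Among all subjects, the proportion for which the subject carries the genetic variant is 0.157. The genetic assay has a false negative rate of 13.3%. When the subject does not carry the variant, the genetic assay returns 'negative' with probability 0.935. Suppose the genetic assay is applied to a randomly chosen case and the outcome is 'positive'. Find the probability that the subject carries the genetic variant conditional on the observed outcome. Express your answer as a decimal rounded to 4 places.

P(H | E) ≈ 0.7130

Let H be the event that the subject carries the genetic variant. P(H) = 0.157, so P(¬H) = 0.843. With E the 'positive' result, P(E|H) = 0.867 and P(E|¬H) = 0.065.
P(E) = 0.867·0.157 + 0.065·0.843 = 0.13612 + 0.054795 = 0.19091.
By Bayes' theorem, P(H|E) = 0.13612 / 0.19091 = 0.7130.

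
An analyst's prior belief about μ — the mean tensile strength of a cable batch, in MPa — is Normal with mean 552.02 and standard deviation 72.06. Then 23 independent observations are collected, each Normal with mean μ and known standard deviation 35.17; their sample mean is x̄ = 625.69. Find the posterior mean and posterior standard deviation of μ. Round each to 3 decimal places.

Posterior mean ≈ 624.935; posterior SD ≈ 7.296

Prior precision 1/τ₀² = 1/72.06² = 0.00019258; data precision n/σ² = 23/35.17² = 0.0185944.
Posterior precision = 0.00019258 + 0.0185944 = 0.0187870, giving posterior SD = 1/√0.0187870 = 7.296.
Posterior mean = (0.00019258·552.02 + 0.0185944·625.69) / 0.0187870 = 624.935.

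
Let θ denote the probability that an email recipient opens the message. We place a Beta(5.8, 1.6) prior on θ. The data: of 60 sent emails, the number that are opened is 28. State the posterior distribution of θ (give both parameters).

Posterior: Beta(33.8, 33.6)

The binomial likelihood is conjugate to the Beta prior: with 28 successes and 32 failures, the posterior is Beta(5.8+28, 1.6+32) = Beta(33.8, 33.6).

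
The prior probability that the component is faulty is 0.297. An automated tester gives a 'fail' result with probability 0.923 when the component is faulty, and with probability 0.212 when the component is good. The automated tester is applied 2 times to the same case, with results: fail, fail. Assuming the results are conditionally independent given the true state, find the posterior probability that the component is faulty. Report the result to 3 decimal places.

Posterior P(H) ≈ 0.889

Let H be the event that the component is faulty; start with P(H) = 0.297. P('fail'|H) = 0.923, P('fail'|¬H) = 0.212.
Update on result 1 ('fail'): P(H) ← 0.923·0.2970 / (0.923·0.2970 + 0.212·0.7030) = 0.27413/0.42317 = 0.6478.
Update on result 2 ('fail'): P(H) ← 0.923·0.6478 / (0.923·0.6478 + 0.212·0.3522) = 0.59793/0.67259 = 0.8890.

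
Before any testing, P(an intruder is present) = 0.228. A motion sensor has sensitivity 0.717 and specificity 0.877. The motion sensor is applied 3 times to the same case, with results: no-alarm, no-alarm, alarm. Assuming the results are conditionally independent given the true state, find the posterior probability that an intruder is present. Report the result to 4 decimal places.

Let H be the event that an intruder is present; start with P(H) = 0.228. P('alarm'|H) = 0.717, P('alarm'|¬H) = 0.123.
Update on result 1 ('no-alarm'): P(H) ← 0.283·0.2280 / (0.283·0.2280 + 0.877·0.7720) = 0.064524/0.74157 = 0.0870.
Update on result 2 ('no-alarm'): P(H) ← 0.283·0.0870 / (0.283·0.0870 + 0.877·0.9130) = 0.024624/0.82532 = 0.0298.
Update on result 3 ('alarm'): P(H) ← 0.717·0.0298 / (0.717·0.0298 + 0.123·0.9702) = 0.021392/0.14072 = 0.1520.

Posterior P(H) ≈ 0.1520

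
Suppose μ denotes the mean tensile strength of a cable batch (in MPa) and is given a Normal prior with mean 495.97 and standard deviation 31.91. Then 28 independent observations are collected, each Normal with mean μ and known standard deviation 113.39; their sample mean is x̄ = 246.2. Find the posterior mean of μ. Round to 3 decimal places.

Prior precision 1/τ₀² = 1/31.91² = 0.00098208; data precision n/σ² = 28/113.39² = 0.00217775.
Posterior precision = 0.00098208 + 0.00217775 = 0.00315983.
Posterior mean = (0.00098208·495.97 + 0.00217775·246.2) / 0.00315983 = 323.829.

Posterior mean ≈ 323.829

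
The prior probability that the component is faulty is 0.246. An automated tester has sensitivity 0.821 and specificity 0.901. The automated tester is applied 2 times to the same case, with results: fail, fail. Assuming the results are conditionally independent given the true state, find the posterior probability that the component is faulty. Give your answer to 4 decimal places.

Let H be the event that the component is faulty; start with P(H) = 0.246. P('fail'|H) = 0.821, P('fail'|¬H) = 0.099.
Update on result 1 ('fail'): P(H) ← 0.821·0.2460 / (0.821·0.2460 + 0.099·0.7540) = 0.20197/0.27661 = 0.7301.
Update on result 2 ('fail'): P(H) ← 0.821·0.7301 / (0.821·0.7301 + 0.099·0.2699) = 0.59945/0.62616 = 0.9573.

Posterior P(H) ≈ 0.9573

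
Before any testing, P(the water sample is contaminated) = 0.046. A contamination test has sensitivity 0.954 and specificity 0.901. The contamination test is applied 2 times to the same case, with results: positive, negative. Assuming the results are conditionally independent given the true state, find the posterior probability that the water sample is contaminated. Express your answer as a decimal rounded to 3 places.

Posterior P(H) ≈ 0.023

With H the event that the water sample is contaminated, the joint likelihood of the observed sequence is P(data|H) = 0.954·0.046 = 0.043884 and P(data|¬H) = 0.099·0.901 = 0.089199.
Bayes: P(H|data) = 0.046·0.043884 / (0.046·0.043884 + 0.954·0.089199) = 0.0020187/0.087115 = 0.0232.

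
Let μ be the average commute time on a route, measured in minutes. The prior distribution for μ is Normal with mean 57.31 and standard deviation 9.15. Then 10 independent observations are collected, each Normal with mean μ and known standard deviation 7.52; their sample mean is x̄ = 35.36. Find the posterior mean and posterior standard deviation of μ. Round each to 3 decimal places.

Posterior mean ≈ 36.749; posterior SD ≈ 2.302

Prior precision 1/τ₀² = 1/9.15² = 0.0119442; data precision n/σ² = 10/7.52² = 0.176833.
Posterior precision = 0.0119442 + 0.176833 = 0.188778, giving posterior SD = 1/√0.188778 = 2.302.
Posterior mean = (0.0119442·57.31 + 0.176833·35.36) / 0.188778 = 36.749.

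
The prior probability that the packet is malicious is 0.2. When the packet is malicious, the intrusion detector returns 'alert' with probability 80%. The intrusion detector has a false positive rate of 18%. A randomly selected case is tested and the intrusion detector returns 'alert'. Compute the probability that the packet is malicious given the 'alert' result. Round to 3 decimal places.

P(H | E) ≈ 0.526

Write H for 'the packet is malicious'. Prior odds H:¬H = 0.2/0.8 = 0.25000. For the 'alert' outcome, the likelihood ratio is 0.8/0.18 = 4.4444.
Posterior odds = 0.25000 × 4.4444 = 1.1111, so P(H|E) = 1.1111/(1+1.1111) = 0.526.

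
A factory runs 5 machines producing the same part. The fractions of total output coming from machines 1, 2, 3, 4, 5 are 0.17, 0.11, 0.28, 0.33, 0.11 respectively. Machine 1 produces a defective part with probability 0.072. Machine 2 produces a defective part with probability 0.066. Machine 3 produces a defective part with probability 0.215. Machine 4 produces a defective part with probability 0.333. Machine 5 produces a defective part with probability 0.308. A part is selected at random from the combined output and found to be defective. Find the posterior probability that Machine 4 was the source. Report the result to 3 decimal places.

P(defective|M1) = 0.072; P(defective|M2) = 0.066; P(defective|M3) = 0.215; P(defective|M4) = 0.333; P(defective|M5) = 0.308.
Prior × likelihood for each source: 0.17·0.072=0.01224, 0.11·0.066=0.007260, 0.28·0.215=0.06020, 0.33·0.333=0.1099, 0.11·0.308=0.03388. Summing gives P(defective) = 0.22347.
P(Machine 4 | defective) = 0.1099 / 0.22347 = 0.492.

Posterior probability ≈ 0.492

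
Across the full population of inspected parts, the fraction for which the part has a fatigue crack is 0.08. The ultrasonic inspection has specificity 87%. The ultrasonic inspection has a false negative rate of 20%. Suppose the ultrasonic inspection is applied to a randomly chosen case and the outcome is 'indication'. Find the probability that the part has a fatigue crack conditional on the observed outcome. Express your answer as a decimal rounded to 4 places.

P(H | E) ≈ 0.3486

Let H be the event that the part has a fatigue crack. P(H) = 0.08, so P(¬H) = 0.92. With E the 'indication' result, P(E|H) = 0.8 and P(E|¬H) = 0.13.
P(E) = 0.8·0.08 + 0.13·0.92 = 0.064000 + 0.11960 = 0.18360.
By Bayes' theorem, P(H|E) = 0.064000 / 0.18360 = 0.3486.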